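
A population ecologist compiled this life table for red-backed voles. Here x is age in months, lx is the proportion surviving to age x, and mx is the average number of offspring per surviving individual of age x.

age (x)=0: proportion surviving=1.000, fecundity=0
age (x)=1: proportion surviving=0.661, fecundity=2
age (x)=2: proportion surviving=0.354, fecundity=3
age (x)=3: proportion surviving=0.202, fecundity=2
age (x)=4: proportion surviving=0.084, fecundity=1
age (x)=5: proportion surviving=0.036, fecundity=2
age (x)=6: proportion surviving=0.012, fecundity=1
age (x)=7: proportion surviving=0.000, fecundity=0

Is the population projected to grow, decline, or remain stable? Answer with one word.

growing

R0 = Σ lx·mx = 0 + 1.322 + 1.062 + 0.404 + 0.084 + 0.072 + 0.012 + 0 = 2.956
R0 > 1, so the population is growing.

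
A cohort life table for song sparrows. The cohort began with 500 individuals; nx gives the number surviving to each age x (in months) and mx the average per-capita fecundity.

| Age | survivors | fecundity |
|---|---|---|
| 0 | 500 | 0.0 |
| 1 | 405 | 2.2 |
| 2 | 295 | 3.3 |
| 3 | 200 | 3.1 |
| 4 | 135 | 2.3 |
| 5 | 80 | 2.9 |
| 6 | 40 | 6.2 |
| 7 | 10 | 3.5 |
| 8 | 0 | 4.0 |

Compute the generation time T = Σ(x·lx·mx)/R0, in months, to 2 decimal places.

lx = nx/n0 = nx/500: 1, 0.81, 0.59, 0.4, 0.27, 0.16, 0.08, 0.02, 0
lx·mx: 0, 1.782, 1.947, 1.24, 0.621, 0.464, 0.496, 0.07, 0 → R0 = 6.62
x·lx·mx: 0, 1.782, 3.894, 3.72, 2.484, 2.32, 2.976, 0.49, 0 → Σ = 17.666
T = 17.666 / 6.62 = 2.66858… → 2.67

2.67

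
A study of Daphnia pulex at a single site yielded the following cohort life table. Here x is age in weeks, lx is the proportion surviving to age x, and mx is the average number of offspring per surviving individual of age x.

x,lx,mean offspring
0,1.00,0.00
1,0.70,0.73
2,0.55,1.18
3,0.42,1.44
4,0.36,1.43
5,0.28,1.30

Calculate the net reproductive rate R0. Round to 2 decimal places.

lx·mx by age: 0, 0.511, 0.649, 0.6048, 0.5148, 0.364
R0 = Σ lx·mx = 2.6436 → 2.64

2.64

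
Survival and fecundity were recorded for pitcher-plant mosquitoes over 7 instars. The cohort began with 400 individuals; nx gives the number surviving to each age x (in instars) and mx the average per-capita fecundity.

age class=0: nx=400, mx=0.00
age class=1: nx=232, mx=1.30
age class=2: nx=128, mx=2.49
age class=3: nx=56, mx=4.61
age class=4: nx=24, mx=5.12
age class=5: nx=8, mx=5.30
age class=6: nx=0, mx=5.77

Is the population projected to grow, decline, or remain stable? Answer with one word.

growing

lx = nx/n0 = nx/400: 1, 0.58, 0.32, 0.14, 0.06, 0.02, 0
R0 = Σ lx·mx = 0 + 0.754 + 0.7968 + 0.6454 + 0.3072 + 0.106 + 0 = 2.6094
R0 > 1, so the population is growing.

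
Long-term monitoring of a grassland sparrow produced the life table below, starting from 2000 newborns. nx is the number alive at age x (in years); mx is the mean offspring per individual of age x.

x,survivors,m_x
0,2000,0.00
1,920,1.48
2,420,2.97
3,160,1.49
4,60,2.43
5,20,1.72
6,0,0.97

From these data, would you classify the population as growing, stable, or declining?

growing

lx = nx/n0 = nx/2000: 1, 0.46, 0.21, 0.08, 0.03, 0.01, 0
R0 = Σ lx·mx = 0 + 0.6808 + 0.6237 + 0.1192 + 0.0729 + 0.0172 + 0 = 1.5138
R0 > 1, so the population is growing.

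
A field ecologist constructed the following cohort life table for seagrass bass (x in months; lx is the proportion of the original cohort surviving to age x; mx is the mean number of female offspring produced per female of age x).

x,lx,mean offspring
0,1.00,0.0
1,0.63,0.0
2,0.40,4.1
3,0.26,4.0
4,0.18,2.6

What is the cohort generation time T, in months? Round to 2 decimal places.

lx·mx: 0, 0, 1.64, 1.04, 0.468 → R0 = 3.148
x·lx·mx: 0, 0, 3.28, 3.12, 1.872 → Σ = 8.272
T = 8.272 / 3.148 = 2.6277… → 2.63

2.63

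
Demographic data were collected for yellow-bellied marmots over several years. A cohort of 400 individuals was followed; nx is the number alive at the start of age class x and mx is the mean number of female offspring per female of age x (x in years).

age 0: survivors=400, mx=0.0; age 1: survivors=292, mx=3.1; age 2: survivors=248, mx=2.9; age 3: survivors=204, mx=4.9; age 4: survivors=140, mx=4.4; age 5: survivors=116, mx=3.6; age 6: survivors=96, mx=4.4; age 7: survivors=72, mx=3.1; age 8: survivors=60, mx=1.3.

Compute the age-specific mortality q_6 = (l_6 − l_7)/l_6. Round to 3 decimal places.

lx = nx/n0 = nx/400: 1, 0.73, 0.62, 0.51, 0.35, 0.29, 0.24, 0.18, 0.15
q_6 = (l_6 − l_7) / l_6 = (0.24 − 0.18) / 0.24
     = 0.06 / 0.24 = 0.25 → 0.250

0.250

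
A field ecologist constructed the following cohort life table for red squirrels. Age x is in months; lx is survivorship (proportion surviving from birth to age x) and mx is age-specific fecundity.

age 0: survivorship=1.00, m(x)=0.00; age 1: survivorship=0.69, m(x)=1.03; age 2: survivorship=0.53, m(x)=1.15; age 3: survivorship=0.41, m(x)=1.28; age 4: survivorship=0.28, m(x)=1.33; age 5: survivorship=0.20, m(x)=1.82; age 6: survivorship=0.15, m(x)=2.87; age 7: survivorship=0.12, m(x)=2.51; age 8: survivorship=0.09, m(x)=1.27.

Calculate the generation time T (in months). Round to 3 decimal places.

lx·mx: 0, 0.7107, 0.6095, 0.5248, 0.3724, 0.364, 0.4305, 0.3012, 0.1143 → R0 = 3.4274
x·lx·mx: 0, 0.7107, 1.219, 1.5744, 1.4896, 1.82, 2.583, 2.1084, 0.9144 → Σ = 12.4195
T = 12.4195 / 3.4274 = 3.623592… → 3.624

3.624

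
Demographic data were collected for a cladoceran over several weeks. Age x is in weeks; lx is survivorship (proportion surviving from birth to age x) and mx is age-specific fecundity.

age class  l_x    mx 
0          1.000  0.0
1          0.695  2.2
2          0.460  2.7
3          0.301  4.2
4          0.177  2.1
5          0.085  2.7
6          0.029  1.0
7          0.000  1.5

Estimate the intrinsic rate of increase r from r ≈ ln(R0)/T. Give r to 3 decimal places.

0.677

R0 = Σ lx·mx = 0 + 1.529 + 1.242 + 1.2642 + 0.3717 + 0.2295 + 0.029 + 0 = 4.6654
Σ x·lx·mx = 10.6139; T = 10.6139/4.6654 = 2.27502…
r ≈ ln(R0)/T = ln(4.6654)/2.27502… = 0.67699… → 0.677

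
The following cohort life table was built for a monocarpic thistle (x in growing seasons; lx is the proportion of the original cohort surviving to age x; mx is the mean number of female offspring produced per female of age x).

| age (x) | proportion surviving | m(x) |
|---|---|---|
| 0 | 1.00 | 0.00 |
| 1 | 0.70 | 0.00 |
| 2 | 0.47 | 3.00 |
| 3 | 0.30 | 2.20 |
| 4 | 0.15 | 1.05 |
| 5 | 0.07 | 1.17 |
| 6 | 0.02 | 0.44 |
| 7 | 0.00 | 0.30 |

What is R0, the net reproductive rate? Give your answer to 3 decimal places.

2.318

lx·mx by age: 0, 0, 1.41, 0.66, 0.1575, 0.0819, 0.0088, 0
R0 = Σ lx·mx = 2.3182 → 2.318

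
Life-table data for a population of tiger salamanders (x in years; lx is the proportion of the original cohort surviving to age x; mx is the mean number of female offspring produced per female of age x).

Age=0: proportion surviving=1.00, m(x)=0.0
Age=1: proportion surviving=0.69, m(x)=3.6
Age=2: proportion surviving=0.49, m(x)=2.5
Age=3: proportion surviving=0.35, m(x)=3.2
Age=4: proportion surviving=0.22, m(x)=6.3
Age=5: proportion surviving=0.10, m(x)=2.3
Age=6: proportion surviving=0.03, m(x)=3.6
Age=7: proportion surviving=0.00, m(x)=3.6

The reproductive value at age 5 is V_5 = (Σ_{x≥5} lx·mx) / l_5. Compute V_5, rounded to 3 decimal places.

lx·mx for x ≥ 5: 0.23, 0.108, 0 → sum = 0.338
V_5 = 0.338 / l_5 = 0.338 / 0.1 = 3.38 → 3.380

3.380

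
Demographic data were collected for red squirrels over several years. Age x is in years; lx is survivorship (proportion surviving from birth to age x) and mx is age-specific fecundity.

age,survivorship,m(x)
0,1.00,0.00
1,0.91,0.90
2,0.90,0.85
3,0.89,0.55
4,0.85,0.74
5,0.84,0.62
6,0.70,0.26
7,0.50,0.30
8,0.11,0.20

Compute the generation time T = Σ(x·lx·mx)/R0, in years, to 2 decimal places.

lx·mx: 0, 0.819, 0.765, 0.4895, 0.629, 0.5208, 0.182, 0.15, 0.022 → R0 = 3.5773
x·lx·mx: 0, 0.819, 1.53, 1.4685, 2.516, 2.604, 1.092, 1.05, 0.176 → Σ = 11.2555
T = 11.2555 / 3.5773 = 3.146367… → 3.15

3.15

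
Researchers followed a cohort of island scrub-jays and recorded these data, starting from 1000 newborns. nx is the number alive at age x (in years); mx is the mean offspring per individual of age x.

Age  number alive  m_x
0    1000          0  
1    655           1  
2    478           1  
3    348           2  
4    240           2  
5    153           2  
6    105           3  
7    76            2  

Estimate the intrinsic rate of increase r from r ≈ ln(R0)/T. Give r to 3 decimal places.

0.343

lx = nx/n0 = nx/1000: 1, 0.655, 0.478, 0.348, 0.24, 0.153, 0.105, 0.076
R0 = Σ lx·mx = 0 + 0.655 + 0.478 + 0.696 + 0.48 + 0.306 + 0.315 + 0.152 = 3.082
Σ x·lx·mx = 10.103; T = 10.103/3.082 = 3.27807…
r ≈ ln(R0)/T = ln(3.082)/3.27807… = 0.34337… → 0.343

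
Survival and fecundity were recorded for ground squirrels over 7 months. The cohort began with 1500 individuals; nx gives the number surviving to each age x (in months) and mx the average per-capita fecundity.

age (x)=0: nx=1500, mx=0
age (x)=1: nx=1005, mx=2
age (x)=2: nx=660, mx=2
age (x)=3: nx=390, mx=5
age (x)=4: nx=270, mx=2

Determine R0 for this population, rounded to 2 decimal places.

lx = nx/n0 = nx/1500: 1, 0.67, 0.44, 0.26, 0.18
lx·mx by age: 0, 1.34, 0.88, 1.3, 0.36
R0 = Σ lx·mx = 3.88 → 3.88

3.88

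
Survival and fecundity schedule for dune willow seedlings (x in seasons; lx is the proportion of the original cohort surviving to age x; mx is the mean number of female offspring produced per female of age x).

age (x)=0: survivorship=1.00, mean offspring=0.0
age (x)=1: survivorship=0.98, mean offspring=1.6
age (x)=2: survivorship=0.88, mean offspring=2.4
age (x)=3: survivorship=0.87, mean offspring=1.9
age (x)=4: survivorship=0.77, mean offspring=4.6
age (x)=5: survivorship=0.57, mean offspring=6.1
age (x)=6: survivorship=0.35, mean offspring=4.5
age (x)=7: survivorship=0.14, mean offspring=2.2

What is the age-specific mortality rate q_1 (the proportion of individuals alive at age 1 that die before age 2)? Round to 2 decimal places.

q_1 = (l_1 − l_2) / l_1 = (0.98 − 0.88) / 0.98
     = 0.1 / 0.98 = 0.102041… → 0.10

0.10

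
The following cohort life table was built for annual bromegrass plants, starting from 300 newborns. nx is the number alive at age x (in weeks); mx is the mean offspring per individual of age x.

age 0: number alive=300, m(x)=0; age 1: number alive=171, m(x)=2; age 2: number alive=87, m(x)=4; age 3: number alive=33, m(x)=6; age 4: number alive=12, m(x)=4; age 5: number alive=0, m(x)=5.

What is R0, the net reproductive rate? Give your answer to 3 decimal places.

3.120

lx = nx/n0 = nx/300: 1, 0.57, 0.29, 0.11, 0.04, 0
lx·mx by age: 0, 1.14, 1.16, 0.66, 0.16, 0
R0 = Σ lx·mx = 3.12 → 3.120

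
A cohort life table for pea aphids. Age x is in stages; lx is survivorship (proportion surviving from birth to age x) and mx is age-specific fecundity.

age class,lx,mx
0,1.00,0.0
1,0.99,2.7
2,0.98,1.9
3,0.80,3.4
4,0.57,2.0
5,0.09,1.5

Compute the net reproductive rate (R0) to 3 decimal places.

8.530

lx·mx by age: 0, 2.673, 1.862, 2.72, 1.14, 0.135
R0 = Σ lx·mx = 8.53 → 8.530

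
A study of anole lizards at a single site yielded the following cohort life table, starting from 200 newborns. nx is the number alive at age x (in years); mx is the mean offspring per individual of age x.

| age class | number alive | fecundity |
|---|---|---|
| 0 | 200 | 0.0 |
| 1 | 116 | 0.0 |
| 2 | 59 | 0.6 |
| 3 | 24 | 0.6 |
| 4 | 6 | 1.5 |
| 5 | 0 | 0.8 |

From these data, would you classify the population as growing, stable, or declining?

declining

lx = nx/n0 = nx/200: 1, 0.58, 0.295, 0.12, 0.03, 0
R0 = Σ lx·mx = 0 + 0 + 0.177 + 0.072 + 0.045 + 0 = 0.294
R0 < 1, so the population is declining.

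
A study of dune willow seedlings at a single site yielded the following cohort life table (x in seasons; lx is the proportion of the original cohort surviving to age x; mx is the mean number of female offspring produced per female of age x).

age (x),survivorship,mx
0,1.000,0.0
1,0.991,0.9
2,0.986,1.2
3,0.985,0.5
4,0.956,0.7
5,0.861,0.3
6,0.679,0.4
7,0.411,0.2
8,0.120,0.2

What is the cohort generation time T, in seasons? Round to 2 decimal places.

2.87

lx·mx: 0, 0.8919, 1.1832, 0.4925, 0.6692, 0.2583, 0.2716, 0.0822, 0.024 → R0 = 3.8729
x·lx·mx: 0, 0.8919, 2.3664, 1.4775, 2.6768, 1.2915, 1.6296, 0.5754, 0.192 → Σ = 11.1011
T = 11.1011 / 3.8729 = 2.866353… → 2.87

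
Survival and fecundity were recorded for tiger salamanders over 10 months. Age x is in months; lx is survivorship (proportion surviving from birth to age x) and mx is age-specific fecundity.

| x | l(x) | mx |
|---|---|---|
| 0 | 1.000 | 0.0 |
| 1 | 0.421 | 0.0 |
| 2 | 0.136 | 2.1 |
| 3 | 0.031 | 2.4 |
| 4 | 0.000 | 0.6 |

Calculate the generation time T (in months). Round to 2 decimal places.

2.21

lx·mx: 0, 0, 0.2856, 0.0744, 0 → R0 = 0.36
x·lx·mx: 0, 0, 0.5712, 0.2232, 0 → Σ = 0.7944
T = 0.7944 / 0.36 = 2.206667… → 2.21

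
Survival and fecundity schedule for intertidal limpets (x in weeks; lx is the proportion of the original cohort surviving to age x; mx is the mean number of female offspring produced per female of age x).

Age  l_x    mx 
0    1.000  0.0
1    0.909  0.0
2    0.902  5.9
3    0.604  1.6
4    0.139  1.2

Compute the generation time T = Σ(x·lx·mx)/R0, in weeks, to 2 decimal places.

2.20

lx·mx: 0, 0, 5.3218, 0.9664, 0.1668 → R0 = 6.455
x·lx·mx: 0, 0, 10.6436, 2.8992, 0.6672 → Σ = 14.21
T = 14.21 / 6.455 = 2.201394… → 2.20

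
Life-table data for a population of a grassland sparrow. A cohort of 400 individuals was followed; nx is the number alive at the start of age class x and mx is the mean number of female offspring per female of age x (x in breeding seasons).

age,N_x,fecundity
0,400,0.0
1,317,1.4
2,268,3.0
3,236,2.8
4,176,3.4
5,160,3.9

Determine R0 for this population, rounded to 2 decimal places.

lx = nx/n0 = nx/400: 1, 0.7925, 0.67, 0.59, 0.44, 0.4
lx·mx by age: 0, 1.1095, 2.01, 1.652, 1.496, 1.56
R0 = Σ lx·mx = 7.8275 → 7.83

7.83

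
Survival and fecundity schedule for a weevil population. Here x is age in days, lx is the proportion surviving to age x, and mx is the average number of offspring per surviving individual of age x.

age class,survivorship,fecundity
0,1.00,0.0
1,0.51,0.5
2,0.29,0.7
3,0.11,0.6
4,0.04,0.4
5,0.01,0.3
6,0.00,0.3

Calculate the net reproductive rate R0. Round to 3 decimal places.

0.543

lx·mx by age: 0, 0.255, 0.203, 0.066, 0.016, 0.003, 0
R0 = Σ lx·mx = 0.543 → 0.543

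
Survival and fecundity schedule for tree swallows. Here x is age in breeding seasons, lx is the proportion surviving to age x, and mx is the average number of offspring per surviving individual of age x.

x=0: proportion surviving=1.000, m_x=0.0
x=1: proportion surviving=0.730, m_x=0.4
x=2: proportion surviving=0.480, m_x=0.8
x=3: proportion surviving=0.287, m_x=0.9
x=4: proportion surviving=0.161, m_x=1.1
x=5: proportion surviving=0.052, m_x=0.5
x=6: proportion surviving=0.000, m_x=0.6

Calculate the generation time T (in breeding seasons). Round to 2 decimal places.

2.35

lx·mx: 0, 0.292, 0.384, 0.2583, 0.1771, 0.026, 0 → R0 = 1.1374
x·lx·mx: 0, 0.292, 0.768, 0.7749, 0.7084, 0.13, 0 → Σ = 2.6733
T = 2.6733 / 1.1374 = 2.35036… → 2.35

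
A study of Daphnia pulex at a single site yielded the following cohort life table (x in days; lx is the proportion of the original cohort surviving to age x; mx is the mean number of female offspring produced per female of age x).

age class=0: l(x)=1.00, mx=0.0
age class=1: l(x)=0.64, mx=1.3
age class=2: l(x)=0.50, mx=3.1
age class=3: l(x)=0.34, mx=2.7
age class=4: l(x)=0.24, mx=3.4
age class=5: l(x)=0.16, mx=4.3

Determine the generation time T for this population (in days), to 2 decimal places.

2.79

lx·mx: 0, 0.832, 1.55, 0.918, 0.816, 0.688 → R0 = 4.804
x·lx·mx: 0, 0.832, 3.1, 2.754, 3.264, 3.44 → Σ = 13.39
T = 13.39 / 4.804 = 2.787261… → 2.79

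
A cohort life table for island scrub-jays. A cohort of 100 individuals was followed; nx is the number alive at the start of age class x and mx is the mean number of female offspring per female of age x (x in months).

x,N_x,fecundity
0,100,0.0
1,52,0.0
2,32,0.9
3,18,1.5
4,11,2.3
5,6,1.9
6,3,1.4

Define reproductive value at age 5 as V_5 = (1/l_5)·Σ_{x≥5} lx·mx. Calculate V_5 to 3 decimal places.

2.600

lx = nx/n0 = nx/100: 1, 0.52, 0.32, 0.18, 0.11, 0.06, 0.03
lx·mx for x ≥ 5: 0.114, 0.042 → sum = 0.156
V_5 = 0.156 / l_5 = 0.156 / 0.06 = 2.6 → 2.600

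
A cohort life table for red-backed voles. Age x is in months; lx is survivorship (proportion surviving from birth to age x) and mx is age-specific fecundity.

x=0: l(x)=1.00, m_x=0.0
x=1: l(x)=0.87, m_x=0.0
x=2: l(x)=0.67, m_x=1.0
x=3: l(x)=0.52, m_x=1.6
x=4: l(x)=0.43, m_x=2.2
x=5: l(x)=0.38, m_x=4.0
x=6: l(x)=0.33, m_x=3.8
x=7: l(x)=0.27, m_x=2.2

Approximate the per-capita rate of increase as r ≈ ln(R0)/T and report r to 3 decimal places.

R0 = Σ lx·mx = 0 + 0 + 0.67 + 0.832 + 0.946 + 1.52 + 1.254 + 0.594 = 5.816
Σ x·lx·mx = 26.902; T = 26.902/5.816 = 4.62552…
r ≈ ln(R0)/T = ln(5.816)/4.62552… = 0.38063… → 0.381

0.381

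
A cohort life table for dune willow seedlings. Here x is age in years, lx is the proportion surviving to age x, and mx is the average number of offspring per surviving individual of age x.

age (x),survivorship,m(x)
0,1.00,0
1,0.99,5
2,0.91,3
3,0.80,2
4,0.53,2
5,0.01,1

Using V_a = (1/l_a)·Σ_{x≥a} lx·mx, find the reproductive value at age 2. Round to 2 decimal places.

5.93

lx·mx for x ≥ 2: 2.73, 1.6, 1.06, 0.01 → sum = 5.4
V_2 = 5.4 / l_2 = 5.4 / 0.91 = 5.934066… → 5.93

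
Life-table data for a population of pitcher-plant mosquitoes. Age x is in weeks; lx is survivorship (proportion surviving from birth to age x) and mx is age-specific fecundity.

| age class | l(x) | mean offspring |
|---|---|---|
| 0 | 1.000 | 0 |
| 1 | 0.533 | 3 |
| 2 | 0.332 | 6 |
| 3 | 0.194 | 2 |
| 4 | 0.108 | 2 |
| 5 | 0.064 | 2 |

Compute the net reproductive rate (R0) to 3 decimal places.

4.323

lx·mx by age: 0, 1.599, 1.992, 0.388, 0.216, 0.128
R0 = Σ lx·mx = 4.323 → 4.323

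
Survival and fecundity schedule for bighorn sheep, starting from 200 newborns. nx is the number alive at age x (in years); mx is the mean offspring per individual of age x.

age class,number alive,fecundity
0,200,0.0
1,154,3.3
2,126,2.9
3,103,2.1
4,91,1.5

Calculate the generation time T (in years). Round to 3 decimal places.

1.985

lx = nx/n0 = nx/200: 1, 0.77, 0.63, 0.515, 0.455
lx·mx: 0, 2.541, 1.827, 1.0815, 0.6825 → R0 = 6.132
x·lx·mx: 0, 2.541, 3.654, 3.2445, 2.73 → Σ = 12.1695
T = 12.1695 / 6.132 = 1.984589… → 1.985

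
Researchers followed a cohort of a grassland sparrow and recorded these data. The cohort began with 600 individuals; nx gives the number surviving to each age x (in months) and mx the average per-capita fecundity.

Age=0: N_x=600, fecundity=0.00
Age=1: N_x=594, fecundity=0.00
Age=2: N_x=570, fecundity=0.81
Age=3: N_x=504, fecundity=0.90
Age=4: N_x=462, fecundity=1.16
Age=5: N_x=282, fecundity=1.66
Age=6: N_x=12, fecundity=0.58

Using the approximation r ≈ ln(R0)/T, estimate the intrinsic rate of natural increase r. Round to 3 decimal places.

0.330

lx = nx/n0 = nx/600: 1, 0.99, 0.95, 0.84, 0.77, 0.47, 0.02
R0 = Σ lx·mx = 0 + 0 + 0.7695 + 0.756 + 0.8932 + 0.7802 + 0.0116 = 3.2105
Σ x·lx·mx = 11.3504; T = 11.3504/3.2105 = 3.5354…
r ≈ ln(R0)/T = ln(3.2105)/3.5354… = 0.32993… → 0.330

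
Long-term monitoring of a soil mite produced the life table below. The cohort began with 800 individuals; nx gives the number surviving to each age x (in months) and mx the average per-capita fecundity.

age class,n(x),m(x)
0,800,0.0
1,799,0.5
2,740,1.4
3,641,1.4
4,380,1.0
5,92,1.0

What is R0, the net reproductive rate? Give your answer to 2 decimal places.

3.51

lx = nx/n0 = nx/800: 1, 0.99875, 0.925, 0.80125, 0.475, 0.115
lx·mx by age: 0, 0.499375, 1.295, 1.12175, 0.475, 0.115
R0 = Σ lx·mx = 3.506125 → 3.51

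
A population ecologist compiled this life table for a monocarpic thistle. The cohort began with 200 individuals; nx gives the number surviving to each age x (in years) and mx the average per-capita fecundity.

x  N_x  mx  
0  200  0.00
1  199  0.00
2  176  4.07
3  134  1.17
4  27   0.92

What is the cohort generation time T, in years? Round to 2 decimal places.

2.23

lx = nx/n0 = nx/200: 1, 0.995, 0.88, 0.67, 0.135
lx·mx: 0, 0, 3.5816, 0.7839, 0.1242 → R0 = 4.4897
x·lx·mx: 0, 0, 7.1632, 2.3517, 0.4968 → Σ = 10.0117
T = 10.0117 / 4.4897 = 2.229926… → 2.23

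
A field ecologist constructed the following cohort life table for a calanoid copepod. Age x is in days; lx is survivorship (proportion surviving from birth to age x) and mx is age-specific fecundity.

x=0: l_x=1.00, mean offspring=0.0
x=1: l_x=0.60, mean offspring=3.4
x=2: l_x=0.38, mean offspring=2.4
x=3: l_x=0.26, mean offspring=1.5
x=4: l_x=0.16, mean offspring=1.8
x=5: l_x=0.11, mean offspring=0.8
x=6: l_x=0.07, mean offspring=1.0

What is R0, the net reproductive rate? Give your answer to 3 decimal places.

lx·mx by age: 0, 2.04, 0.912, 0.39, 0.288, 0.088, 0.07
R0 = Σ lx·mx = 3.788 → 3.788

3.788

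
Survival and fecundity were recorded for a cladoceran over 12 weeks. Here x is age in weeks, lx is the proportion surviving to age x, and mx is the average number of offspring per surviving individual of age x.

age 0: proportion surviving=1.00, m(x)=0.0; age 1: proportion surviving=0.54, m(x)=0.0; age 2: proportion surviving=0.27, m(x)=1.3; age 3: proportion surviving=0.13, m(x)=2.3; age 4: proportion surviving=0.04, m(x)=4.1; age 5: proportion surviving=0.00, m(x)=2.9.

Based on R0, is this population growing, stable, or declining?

declining

R0 = Σ lx·mx = 0 + 0 + 0.351 + 0.299 + 0.164 + 0 = 0.814
R0 < 1, so the population is declining.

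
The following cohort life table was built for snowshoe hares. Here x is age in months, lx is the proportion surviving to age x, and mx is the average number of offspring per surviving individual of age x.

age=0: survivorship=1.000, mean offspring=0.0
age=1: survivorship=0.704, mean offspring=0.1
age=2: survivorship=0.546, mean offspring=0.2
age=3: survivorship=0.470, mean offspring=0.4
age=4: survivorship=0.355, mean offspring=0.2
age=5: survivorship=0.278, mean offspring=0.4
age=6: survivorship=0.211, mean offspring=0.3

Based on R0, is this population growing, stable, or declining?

R0 = Σ lx·mx = 0 + 0.0704 + 0.1092 + 0.188 + 0.071 + 0.1112 + 0.0633 = 0.6131
R0 < 1, so the population is declining.

declining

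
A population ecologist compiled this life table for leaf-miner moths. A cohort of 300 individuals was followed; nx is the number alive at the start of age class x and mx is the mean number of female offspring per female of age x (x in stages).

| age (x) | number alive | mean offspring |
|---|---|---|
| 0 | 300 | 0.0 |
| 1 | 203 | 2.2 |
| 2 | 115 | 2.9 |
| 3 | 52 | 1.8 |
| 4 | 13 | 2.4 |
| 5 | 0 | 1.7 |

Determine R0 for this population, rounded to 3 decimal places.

3.016

lx = nx/n0 = nx/300: 1, 0.67667…, 0.38333…, 0.17333…, 0.04333…, 0
lx·mx by age: 0, 1.488667…, 1.111667…, 0.312…, 0.104…, 0
R0 = Σ lx·mx = 3.016333… → 3.016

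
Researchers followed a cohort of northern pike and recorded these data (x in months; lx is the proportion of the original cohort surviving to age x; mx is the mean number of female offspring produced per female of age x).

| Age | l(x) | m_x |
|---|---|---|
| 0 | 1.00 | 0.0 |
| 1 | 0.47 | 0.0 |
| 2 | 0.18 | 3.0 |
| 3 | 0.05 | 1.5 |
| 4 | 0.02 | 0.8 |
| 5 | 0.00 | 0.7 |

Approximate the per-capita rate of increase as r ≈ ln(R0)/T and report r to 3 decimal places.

-0.212

R0 = Σ lx·mx = 0 + 0 + 0.54 + 0.075 + 0.016 + 0 = 0.631
Σ x·lx·mx = 1.369; T = 1.369/0.631 = 2.16957…
r ≈ ln(R0)/T = ln(0.631)/2.16957… = -0.21223… → -0.212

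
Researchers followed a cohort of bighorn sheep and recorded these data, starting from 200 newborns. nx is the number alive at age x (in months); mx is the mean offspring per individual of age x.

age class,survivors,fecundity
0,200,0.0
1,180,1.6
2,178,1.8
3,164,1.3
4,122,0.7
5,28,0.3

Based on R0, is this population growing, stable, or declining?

lx = nx/n0 = nx/200: 1, 0.9, 0.89, 0.82, 0.61, 0.14
R0 = Σ lx·mx = 0 + 1.44 + 1.602 + 1.066 + 0.427 + 0.042 = 4.577
R0 > 1, so the population is growing.

growing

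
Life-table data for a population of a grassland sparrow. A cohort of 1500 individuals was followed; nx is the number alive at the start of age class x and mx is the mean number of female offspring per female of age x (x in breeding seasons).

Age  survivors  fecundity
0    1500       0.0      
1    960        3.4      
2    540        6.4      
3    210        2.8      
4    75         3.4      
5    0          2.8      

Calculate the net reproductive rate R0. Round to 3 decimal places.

5.042

lx = nx/n0 = nx/1500: 1, 0.64, 0.36, 0.14, 0.05, 0
lx·mx by age: 0, 2.176, 2.304, 0.392, 0.17, 0
R0 = Σ lx·mx = 5.042 → 5.042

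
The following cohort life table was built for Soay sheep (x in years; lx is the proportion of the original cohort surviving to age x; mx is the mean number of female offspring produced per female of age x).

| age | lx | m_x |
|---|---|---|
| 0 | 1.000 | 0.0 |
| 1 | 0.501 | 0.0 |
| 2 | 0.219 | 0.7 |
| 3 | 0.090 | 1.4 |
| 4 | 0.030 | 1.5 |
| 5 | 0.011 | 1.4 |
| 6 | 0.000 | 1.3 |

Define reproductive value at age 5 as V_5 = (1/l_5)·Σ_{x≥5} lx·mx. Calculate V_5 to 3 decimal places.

lx·mx for x ≥ 5: 0.0154, 0 → sum = 0.0154
V_5 = 0.0154 / l_5 = 0.0154 / 0.011 = 1.4 → 1.400

1.400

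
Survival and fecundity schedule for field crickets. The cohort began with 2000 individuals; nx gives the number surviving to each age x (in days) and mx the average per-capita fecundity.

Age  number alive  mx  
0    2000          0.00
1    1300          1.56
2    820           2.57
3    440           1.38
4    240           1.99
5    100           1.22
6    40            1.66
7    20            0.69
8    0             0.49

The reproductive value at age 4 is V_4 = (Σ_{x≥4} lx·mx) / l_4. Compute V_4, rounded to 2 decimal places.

2.83

lx = nx/n0 = nx/2000: 1, 0.65, 0.41, 0.22, 0.12, 0.05, 0.02, 0.01, 0
lx·mx for x ≥ 4: 0.2388, 0.061, 0.0332, 0.0069, 0 → sum = 0.3399
V_4 = 0.3399 / l_4 = 0.3399 / 0.12 = 2.8325 → 2.83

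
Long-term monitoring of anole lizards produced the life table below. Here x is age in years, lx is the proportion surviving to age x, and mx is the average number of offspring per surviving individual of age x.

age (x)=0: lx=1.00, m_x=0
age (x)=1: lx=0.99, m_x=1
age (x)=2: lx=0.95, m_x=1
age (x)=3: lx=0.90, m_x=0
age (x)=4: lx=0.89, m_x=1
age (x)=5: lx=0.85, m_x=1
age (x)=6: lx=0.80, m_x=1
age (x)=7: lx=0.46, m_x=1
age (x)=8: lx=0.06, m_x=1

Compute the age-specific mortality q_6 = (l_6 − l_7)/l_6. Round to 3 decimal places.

0.425

q_6 = (l_6 − l_7) / l_6 = (0.8 − 0.46) / 0.8
     = 0.34 / 0.8 = 0.425 → 0.425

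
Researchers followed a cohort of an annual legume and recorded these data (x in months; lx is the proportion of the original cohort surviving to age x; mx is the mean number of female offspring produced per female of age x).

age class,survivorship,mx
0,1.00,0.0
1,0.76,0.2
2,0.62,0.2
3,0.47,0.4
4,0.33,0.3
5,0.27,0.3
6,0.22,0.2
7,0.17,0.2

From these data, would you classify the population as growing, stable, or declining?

R0 = Σ lx·mx = 0 + 0.152 + 0.124 + 0.188 + 0.099 + 0.081 + 0.044 + 0.034 = 0.722
R0 < 1, so the population is declining.

declining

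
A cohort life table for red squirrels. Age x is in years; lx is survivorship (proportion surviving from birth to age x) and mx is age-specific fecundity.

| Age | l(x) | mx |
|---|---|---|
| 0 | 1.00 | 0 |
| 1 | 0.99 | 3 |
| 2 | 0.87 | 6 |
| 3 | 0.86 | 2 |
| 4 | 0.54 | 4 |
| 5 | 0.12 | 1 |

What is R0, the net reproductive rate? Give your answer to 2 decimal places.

lx·mx by age: 0, 2.97, 5.22, 1.72, 2.16, 0.12
R0 = Σ lx·mx = 12.19 → 12.19

12.19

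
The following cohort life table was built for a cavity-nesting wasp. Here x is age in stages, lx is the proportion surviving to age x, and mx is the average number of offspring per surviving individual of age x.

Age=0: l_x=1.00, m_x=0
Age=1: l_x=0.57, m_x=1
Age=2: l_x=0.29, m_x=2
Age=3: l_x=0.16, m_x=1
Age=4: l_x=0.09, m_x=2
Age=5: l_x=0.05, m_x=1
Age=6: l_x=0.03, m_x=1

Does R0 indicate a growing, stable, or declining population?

growing

R0 = Σ lx·mx = 0 + 0.57 + 0.58 + 0.16 + 0.18 + 0.05 + 0.03 = 1.57
R0 > 1, so the population is growing.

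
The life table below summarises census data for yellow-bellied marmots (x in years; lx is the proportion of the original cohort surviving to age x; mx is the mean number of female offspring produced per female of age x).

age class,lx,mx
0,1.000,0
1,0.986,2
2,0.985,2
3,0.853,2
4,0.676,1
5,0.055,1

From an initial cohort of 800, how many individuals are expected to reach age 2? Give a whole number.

Expected survivors = N0 · l_2 = 800 × 0.985 = 788 → 788

788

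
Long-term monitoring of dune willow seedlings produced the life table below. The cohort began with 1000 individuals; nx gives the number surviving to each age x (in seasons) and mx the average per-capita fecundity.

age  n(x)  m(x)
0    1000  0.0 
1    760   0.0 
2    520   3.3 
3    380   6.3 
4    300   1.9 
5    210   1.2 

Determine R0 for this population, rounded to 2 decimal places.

4.93

lx = nx/n0 = nx/1000: 1, 0.76, 0.52, 0.38, 0.3, 0.21
lx·mx by age: 0, 0, 1.716, 2.394, 0.57, 0.252
R0 = Σ lx·mx = 4.932 → 4.93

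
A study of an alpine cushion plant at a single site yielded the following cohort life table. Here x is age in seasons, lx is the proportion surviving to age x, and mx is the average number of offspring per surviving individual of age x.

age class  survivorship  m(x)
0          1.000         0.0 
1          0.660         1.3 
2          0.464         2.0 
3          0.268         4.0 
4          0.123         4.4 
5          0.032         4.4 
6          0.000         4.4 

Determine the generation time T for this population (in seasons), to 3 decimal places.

2.486

lx·mx: 0, 0.858, 0.928, 1.072, 0.5412, 0.1408, 0 → R0 = 3.54
x·lx·mx: 0, 0.858, 1.856, 3.216, 2.1648, 0.704, 0 → Σ = 8.7988
T = 8.7988 / 3.54 = 2.485537… → 2.486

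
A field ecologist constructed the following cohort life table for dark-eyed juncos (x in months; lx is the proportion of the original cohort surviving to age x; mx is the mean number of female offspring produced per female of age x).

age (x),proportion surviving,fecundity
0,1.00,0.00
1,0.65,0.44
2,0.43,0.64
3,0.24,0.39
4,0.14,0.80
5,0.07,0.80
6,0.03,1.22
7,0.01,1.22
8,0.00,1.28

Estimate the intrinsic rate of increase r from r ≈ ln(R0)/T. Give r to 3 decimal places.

-0.056

R0 = Σ lx·mx = 0 + 0.286 + 0.2752 + 0.0936 + 0.112 + 0.056 + 0.0366 + 0.0122 + 0 = 0.8716
Σ x·lx·mx = 2.1502; T = 2.1502/0.8716 = 2.46696…
r ≈ ln(R0)/T = ln(0.8716)/2.46696… = -0.05571… → -0.056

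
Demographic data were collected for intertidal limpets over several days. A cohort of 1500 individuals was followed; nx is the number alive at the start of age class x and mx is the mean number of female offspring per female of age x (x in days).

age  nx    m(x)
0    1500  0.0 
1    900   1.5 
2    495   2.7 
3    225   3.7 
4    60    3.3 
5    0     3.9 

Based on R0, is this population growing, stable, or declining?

lx = nx/n0 = nx/1500: 1, 0.6, 0.33, 0.15, 0.04, 0
R0 = Σ lx·mx = 0 + 0.9 + 0.891 + 0.555 + 0.132 + 0 = 2.478
R0 > 1, so the population is growing.

growing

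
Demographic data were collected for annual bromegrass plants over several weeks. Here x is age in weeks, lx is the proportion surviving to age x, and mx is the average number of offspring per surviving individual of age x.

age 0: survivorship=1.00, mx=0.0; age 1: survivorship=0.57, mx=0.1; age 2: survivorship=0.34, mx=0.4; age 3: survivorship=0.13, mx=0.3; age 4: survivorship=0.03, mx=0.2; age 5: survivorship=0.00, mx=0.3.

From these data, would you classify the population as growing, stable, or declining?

declining

R0 = Σ lx·mx = 0 + 0.057 + 0.136 + 0.039 + 0.006 + 0 = 0.238
R0 < 1, so the population is declining.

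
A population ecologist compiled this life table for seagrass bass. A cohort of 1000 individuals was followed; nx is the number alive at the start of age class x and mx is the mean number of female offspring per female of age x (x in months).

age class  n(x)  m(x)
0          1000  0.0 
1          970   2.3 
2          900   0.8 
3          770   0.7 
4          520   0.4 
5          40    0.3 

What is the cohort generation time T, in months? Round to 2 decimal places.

lx = nx/n0 = nx/1000: 1, 0.97, 0.9, 0.77, 0.52, 0.04
lx·mx: 0, 2.231, 0.72, 0.539, 0.208, 0.012 → R0 = 3.71
x·lx·mx: 0, 2.231, 1.44, 1.617, 0.832, 0.06 → Σ = 6.18
T = 6.18 / 3.71 = 1.665768… → 1.67

1.67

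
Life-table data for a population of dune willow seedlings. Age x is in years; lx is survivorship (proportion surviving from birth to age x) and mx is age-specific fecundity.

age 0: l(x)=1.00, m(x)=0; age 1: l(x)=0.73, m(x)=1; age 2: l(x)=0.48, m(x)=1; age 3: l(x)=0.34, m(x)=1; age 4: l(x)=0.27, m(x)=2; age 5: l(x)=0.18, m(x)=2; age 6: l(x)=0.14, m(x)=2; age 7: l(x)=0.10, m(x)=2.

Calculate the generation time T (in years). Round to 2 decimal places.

3.33

lx·mx: 0, 0.73, 0.48, 0.34, 0.54, 0.36, 0.28, 0.2 → R0 = 2.93
x·lx·mx: 0, 0.73, 0.96, 1.02, 2.16, 1.8, 1.68, 1.4 → Σ = 9.75
T = 9.75 / 2.93 = 3.327645… → 3.33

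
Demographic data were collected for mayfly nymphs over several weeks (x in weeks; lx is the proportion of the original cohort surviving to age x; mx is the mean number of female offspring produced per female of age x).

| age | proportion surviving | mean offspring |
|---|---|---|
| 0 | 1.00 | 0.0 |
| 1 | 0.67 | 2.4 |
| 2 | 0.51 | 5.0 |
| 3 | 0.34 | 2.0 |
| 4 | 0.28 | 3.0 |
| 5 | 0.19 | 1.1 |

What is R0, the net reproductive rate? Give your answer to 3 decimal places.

lx·mx by age: 0, 1.608, 2.55, 0.68, 0.84, 0.209
R0 = Σ lx·mx = 5.887 → 5.887

5.887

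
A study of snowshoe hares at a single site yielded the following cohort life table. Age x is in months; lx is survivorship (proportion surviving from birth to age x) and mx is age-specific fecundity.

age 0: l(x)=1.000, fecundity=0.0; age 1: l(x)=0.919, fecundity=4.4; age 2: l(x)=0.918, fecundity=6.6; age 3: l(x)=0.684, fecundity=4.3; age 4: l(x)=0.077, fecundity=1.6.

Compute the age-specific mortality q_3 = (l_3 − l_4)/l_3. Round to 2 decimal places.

0.89

q_3 = (l_3 − l_4) / l_3 = (0.684 − 0.077) / 0.684
     = 0.607 / 0.684 = 0.887427… → 0.89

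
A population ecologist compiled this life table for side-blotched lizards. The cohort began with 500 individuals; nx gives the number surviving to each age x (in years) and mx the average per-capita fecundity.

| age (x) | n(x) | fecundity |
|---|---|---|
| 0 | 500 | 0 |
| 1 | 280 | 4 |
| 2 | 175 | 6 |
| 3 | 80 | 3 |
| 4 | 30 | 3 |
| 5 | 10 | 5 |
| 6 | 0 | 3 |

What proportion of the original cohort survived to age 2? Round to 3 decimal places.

0.350

l_2 = n_2/n_0 = 175/500 = 0.35 → 0.350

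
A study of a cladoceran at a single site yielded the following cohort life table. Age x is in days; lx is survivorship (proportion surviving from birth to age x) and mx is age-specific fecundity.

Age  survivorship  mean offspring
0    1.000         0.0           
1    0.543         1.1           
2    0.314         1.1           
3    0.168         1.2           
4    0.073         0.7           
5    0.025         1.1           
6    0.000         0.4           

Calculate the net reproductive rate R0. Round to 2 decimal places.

1.22

lx·mx by age: 0, 0.5973, 0.3454, 0.2016, 0.0511, 0.0275, 0
R0 = Σ lx·mx = 1.2229 → 1.22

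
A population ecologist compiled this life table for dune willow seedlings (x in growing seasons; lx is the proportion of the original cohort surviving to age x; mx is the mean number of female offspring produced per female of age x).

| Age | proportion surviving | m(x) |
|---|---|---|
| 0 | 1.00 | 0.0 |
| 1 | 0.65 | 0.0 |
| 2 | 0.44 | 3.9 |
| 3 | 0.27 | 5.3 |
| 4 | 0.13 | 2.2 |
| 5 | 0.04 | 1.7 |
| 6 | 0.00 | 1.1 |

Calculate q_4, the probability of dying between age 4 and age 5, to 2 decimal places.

q_4 = (l_4 − l_5) / l_4 = (0.13 − 0.04) / 0.13
     = 0.09 / 0.13 = 0.692308… → 0.69

0.69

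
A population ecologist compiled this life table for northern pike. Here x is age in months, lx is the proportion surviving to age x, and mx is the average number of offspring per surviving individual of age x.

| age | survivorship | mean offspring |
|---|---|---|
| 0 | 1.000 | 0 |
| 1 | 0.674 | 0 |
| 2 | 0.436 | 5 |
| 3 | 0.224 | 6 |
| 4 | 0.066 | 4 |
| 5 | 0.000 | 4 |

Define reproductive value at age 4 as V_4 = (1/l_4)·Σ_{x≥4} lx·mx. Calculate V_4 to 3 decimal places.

lx·mx for x ≥ 4: 0.264, 0 → sum = 0.264
V_4 = 0.264 / l_4 = 0.264 / 0.066 = 4 → 4.000

4.000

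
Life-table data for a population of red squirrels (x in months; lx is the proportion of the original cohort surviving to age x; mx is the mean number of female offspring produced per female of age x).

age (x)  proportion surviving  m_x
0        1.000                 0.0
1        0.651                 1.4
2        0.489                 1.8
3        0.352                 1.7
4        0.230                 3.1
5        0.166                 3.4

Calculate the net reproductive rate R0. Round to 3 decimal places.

lx·mx by age: 0, 0.9114, 0.8802, 0.5984, 0.713, 0.5644
R0 = Σ lx·mx = 3.6674 → 3.667

3.667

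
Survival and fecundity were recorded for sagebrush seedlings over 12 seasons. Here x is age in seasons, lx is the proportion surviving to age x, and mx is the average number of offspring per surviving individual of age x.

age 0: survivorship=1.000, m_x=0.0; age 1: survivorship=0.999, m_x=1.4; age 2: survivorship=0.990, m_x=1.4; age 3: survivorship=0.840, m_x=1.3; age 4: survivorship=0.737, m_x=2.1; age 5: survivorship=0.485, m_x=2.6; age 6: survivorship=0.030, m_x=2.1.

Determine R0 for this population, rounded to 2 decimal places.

lx·mx by age: 0, 1.3986, 1.386, 1.092, 1.5477, 1.261, 0.063
R0 = Σ lx·mx = 6.7483 → 6.75

6.75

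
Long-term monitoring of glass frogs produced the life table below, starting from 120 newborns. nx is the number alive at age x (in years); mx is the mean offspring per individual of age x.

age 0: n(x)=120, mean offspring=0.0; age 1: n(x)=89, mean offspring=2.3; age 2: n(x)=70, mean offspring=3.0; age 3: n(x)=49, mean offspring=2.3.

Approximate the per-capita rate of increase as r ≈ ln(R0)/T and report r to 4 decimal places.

0.8110

lx = nx/n0 = nx/120: 1, 0.74167…, 0.58333…, 0.40833…
R0 = Σ lx·mx = 0 + 1.70583… + 1.75… + 0.93917… = 4.395…
Σ x·lx·mx = 8.023333…; T = 8.023333…/4.395… = 1.82556…
r ≈ ln(R0)/T = ln(4.395…)/1.82556… = 0.810967… → 0.8110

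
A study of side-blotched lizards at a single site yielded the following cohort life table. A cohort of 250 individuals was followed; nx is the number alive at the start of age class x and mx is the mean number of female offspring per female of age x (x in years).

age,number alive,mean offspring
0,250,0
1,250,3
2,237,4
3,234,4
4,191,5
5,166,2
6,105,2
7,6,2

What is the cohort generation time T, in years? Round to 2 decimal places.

lx = nx/n0 = nx/250: 1, 1, 0.948, 0.936, 0.764, 0.664, 0.42, 0.024
lx·mx: 0, 3, 3.792, 3.744, 3.82, 1.328, 0.84, 0.048 → R0 = 16.572
x·lx·mx: 0, 3, 7.584, 11.232, 15.28, 6.64, 5.04, 0.336 → Σ = 49.112
T = 49.112 / 16.572 = 2.963553… → 2.96

2.96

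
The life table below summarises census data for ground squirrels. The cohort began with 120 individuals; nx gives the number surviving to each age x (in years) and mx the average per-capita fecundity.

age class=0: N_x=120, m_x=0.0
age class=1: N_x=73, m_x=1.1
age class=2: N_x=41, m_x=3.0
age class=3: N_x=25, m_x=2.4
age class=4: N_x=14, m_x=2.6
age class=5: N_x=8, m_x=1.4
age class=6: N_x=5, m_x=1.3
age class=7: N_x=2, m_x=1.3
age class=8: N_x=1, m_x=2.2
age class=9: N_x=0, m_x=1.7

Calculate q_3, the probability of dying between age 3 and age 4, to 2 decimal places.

lx = nx/n0 = nx/120: 1, 0.60833…, 0.34167…, 0.20833…, 0.11667…, 0.06667…, 0.04167…, 0.01667…, 0.00833…, 0
q_3 = (l_3 − l_4) / l_3 = (0.208333… − 0.116667…) / 0.208333…
     = 0.091667… / 0.208333… = 0.44… → 0.44

0.44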